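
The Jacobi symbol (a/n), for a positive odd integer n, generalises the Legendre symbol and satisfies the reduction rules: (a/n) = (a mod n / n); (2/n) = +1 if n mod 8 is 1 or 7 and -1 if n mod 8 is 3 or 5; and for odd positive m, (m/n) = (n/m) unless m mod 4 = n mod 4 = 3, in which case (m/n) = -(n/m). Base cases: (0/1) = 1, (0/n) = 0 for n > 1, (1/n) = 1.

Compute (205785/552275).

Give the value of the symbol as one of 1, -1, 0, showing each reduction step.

flip (205785/552275) -> (552275/205785): both odd, 205785 mod 4 = 1, 552275 mod 4 = 3, so the flip contributes +1; sign now +1
(552275/205785): 552275 mod 205785 = 140705, so (552275/205785) = (140705/205785)
flip (140705/205785) -> (205785/140705): both odd, 140705 mod 4 = 1, 205785 mod 4 = 1, so the flip contributes +1; sign now +1
(205785/140705): 205785 mod 140705 = 65080, so (205785/140705) = (65080/140705)
factor out 2^3: 65080 = 2^3·8135; with 140705 mod 8 = 1, (2/140705) = +1; sign now +1; continue with (8135/140705)
flip (8135/140705) -> (140705/8135): both odd, 8135 mod 4 = 3, 140705 mod 4 = 1, so the flip contributes +1; sign now +1
(140705/8135): 140705 mod 8135 = 2410, so (140705/8135) = (2410/8135)
factor out 2^1: 2410 = 2^1·1205; with 8135 mod 8 = 7, (2/8135) = +1; sign now +1; continue with (1205/8135)
flip (1205/8135) -> (8135/1205): both odd, 1205 mod 4 = 1, 8135 mod 4 = 3, so the flip contributes +1; sign now +1
(8135/1205): 8135 mod 1205 = 905, so (8135/1205) = (905/1205)
flip (905/1205) -> (1205/905): both odd, 905 mod 4 = 1, 1205 mod 4 = 1, so the flip contributes +1; sign now +1
(1205/905): 1205 mod 905 = 300, so (1205/905) = (300/905)
factor out 2^2: 300 = 2^2·75; with 905 mod 8 = 1, (2/905) = +1; sign now +1; continue with (75/905)
flip (75/905) -> (905/75): both odd, 75 mod 4 = 3, 905 mod 4 = 1, so the flip contributes +1; sign now +1
(905/75): 905 mod 75 = 5, so (905/75) = (5/75)
flip (5/75) -> (75/5): both odd, 5 mod 4 = 1, 75 mod 4 = 3, so the flip contributes +1; sign now +1
(75/5): 75 mod 5 = 0, so (75/5) = (0/5)
reached (0/5); gcd(a, n) > 1, so (0/5) = 0 and the symbol is 0

0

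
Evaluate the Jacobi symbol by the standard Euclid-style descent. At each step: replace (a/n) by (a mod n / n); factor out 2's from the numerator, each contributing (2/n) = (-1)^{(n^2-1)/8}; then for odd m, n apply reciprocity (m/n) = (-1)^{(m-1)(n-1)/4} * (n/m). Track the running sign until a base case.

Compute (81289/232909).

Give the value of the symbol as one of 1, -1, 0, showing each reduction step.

-1

flip (81289/232909) -> (232909/81289): both odd, 81289 mod 4 = 1, 232909 mod 4 = 1, so the flip contributes +1; sign now +1
(232909/81289): 232909 mod 81289 = 70331, so (232909/81289) = (70331/81289)
flip (70331/81289) -> (81289/70331): both odd, 70331 mod 4 = 3, 81289 mod 4 = 1, so the flip contributes +1; sign now +1
(81289/70331): 81289 mod 70331 = 10958, so (81289/70331) = (10958/70331)
factor out 2^1: 10958 = 2^1·5479; with 70331 mod 8 = 3, (2/70331) = -1; sign now -1; continue with (5479/70331)
flip (5479/70331) -> (70331/5479): both odd, 5479 mod 4 = 3, 70331 mod 4 = 3, so the flip contributes -1; sign now +1
(70331/5479): 70331 mod 5479 = 4583, so (70331/5479) = (4583/5479)
flip (4583/5479) -> (5479/4583): both odd, 4583 mod 4 = 3, 5479 mod 4 = 3, so the flip contributes -1; sign now -1
(5479/4583): 5479 mod 4583 = 896, so (5479/4583) = (896/4583)
factor out 2^7: 896 = 2^7·7; with 4583 mod 8 = 7, (2/4583) = +1; sign now -1; continue with (7/4583)
flip (7/4583) -> (4583/7): both odd, 7 mod 4 = 3, 4583 mod 4 = 3, so the flip contributes -1; sign now +1
(4583/7): 4583 mod 7 = 5, so (4583/7) = (5/7)
flip (5/7) -> (7/5): both odd, 5 mod 4 = 1, 7 mod 4 = 3, so the flip contributes +1; sign now +1
(7/5): 7 mod 5 = 2, so (7/5) = (2/5)
factor out 2^1: 2 = 2^1·1; with 5 mod 8 = 5, (2/5) = -1; sign now -1; continue with (1/5)
reached (1/5) = 1, so the symbol is -1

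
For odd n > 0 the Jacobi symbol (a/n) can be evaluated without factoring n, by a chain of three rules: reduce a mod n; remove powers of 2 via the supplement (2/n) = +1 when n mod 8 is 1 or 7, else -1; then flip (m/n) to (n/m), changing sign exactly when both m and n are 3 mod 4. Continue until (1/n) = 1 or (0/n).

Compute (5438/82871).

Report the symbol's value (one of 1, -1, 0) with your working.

5438 = 2^1·2719; (2/82871) = +1 since 82871 mod 8 = 7, so (5438/82871) = (+1)^1·(2719/82871); sign now +1
reciprocity: (2719/82871) = -1·(82871/2719) since 2719 mod 4 = 3, 82871 mod 4 = 3; sign now -1
(82871/2719) = (1301/2719)   [reduce mod 2719]
reciprocity: (1301/2719) = +1·(2719/1301) since 1301 mod 4 = 1, 2719 mod 4 = 3; sign now -1
(2719/1301) = (117/1301)   [reduce mod 1301]
reciprocity: (117/1301) = +1·(1301/117) since 117 mod 4 = 1, 1301 mod 4 = 1; sign now -1
(1301/117) = (14/117)   [reduce mod 117]
14 = 2^1·7; (2/117) = -1 since 117 mod 8 = 5, so (14/117) = (-1)^1·(7/117); sign now +1
reciprocity: (7/117) = +1·(117/7) since 7 mod 4 = 3, 117 mod 4 = 1; sign now +1
(117/7) = (5/7)   [reduce mod 7]
reciprocity: (5/7) = +1·(7/5) since 5 mod 4 = 1, 7 mod 4 = 3; sign now +1
(7/5) = (2/5)   [reduce mod 5]
2 = 2^1·1; (2/5) = -1 since 5 mod 8 = 5, so (2/5) = (-1)^1·(1/5); sign now -1
(1/5) = 1; final value = sign = -1

-1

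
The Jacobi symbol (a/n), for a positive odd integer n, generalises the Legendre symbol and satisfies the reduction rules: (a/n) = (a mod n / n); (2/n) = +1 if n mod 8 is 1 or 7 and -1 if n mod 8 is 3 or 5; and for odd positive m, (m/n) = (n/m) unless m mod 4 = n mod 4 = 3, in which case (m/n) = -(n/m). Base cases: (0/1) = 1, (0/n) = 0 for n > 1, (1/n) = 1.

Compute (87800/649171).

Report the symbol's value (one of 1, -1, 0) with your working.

-1

factor out 2^3: 87800 = 2^3·10975; with 649171 mod 8 = 3, (2/649171) = -1; sign now -1; continue with (10975/649171)
flip (10975/649171) -> (649171/10975): both odd, 10975 mod 4 = 3, 649171 mod 4 = 3, so the flip contributes -1; sign now +1
(649171/10975): 649171 mod 10975 = 1646, so (649171/10975) = (1646/10975)
factor out 2^1: 1646 = 2^1·823; with 10975 mod 8 = 7, (2/10975) = +1; sign now +1; continue with (823/10975)
flip (823/10975) -> (10975/823): both odd, 823 mod 4 = 3, 10975 mod 4 = 3, so the flip contributes -1; sign now -1
(10975/823): 10975 mod 823 = 276, so (10975/823) = (276/823)
factor out 2^2: 276 = 2^2·69; with 823 mod 8 = 7, (2/823) = +1; sign now -1; continue with (69/823)
flip (69/823) -> (823/69): both odd, 69 mod 4 = 1, 823 mod 4 = 3, so the flip contributes +1; sign now -1
(823/69): 823 mod 69 = 64, so (823/69) = (64/69)
factor out 2^6: 64 = 2^6·1; with 69 mod 8 = 5, (2/69) = -1; sign now -1; continue with (1/69)
reached (1/69) = 1, so the symbol is -1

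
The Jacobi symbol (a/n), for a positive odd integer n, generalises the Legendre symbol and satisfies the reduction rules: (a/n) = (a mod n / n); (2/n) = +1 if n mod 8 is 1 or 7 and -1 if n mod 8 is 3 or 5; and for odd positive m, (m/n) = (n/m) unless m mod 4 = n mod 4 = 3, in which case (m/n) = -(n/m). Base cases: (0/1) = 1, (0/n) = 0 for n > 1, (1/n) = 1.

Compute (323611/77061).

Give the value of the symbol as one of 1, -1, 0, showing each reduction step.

1

(323611/77061): 323611 mod 77061 = 15367, so (323611/77061) = (15367/77061)
flip (15367/77061) -> (77061/15367): both odd, 15367 mod 4 = 3, 77061 mod 4 = 1, so the flip contributes +1; sign now +1
(77061/15367): 77061 mod 15367 = 226, so (77061/15367) = (226/15367)
factor out 2^1: 226 = 2^1·113; with 15367 mod 8 = 7, (2/15367) = +1; sign now +1; continue with (113/15367)
flip (113/15367) -> (15367/113): both odd, 113 mod 4 = 1, 15367 mod 4 = 3, so the flip contributes +1; sign now +1
(15367/113): 15367 mod 113 = 112, so (15367/113) = (112/113)
factor out 2^4: 112 = 2^4·7; with 113 mod 8 = 1, (2/113) = +1; sign now +1; continue with (7/113)
flip (7/113) -> (113/7): both odd, 7 mod 4 = 3, 113 mod 4 = 1, so the flip contributes +1; sign now +1
(113/7): 113 mod 7 = 1, so (113/7) = (1/7)
reached (1/7) = 1, so the symbol is +1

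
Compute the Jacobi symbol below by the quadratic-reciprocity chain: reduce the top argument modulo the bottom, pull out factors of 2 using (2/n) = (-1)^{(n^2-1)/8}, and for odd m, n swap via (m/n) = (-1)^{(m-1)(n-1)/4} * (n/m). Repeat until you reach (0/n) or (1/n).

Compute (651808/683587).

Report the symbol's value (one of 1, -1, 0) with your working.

factor out 2^5: 651808 = 2^5·20369; with 683587 mod 8 = 3, (2/683587) = -1; sign now -1; continue with (20369/683587)
flip (20369/683587) -> (683587/20369): both odd, 20369 mod 4 = 1, 683587 mod 4 = 3, so the flip contributes +1; sign now -1
(683587/20369): 683587 mod 20369 = 11410, so (683587/20369) = (11410/20369)
factor out 2^1: 11410 = 2^1·5705; with 20369 mod 8 = 1, (2/20369) = +1; sign now -1; continue with (5705/20369)
flip (5705/20369) -> (20369/5705): both odd, 5705 mod 4 = 1, 20369 mod 4 = 1, so the flip contributes +1; sign now -1
(20369/5705): 20369 mod 5705 = 3254, so (20369/5705) = (3254/5705)
factor out 2^1: 3254 = 2^1·1627; with 5705 mod 8 = 1, (2/5705) = +1; sign now -1; continue with (1627/5705)
flip (1627/5705) -> (5705/1627): both odd, 1627 mod 4 = 3, 5705 mod 4 = 1, so the flip contributes +1; sign now -1
(5705/1627): 5705 mod 1627 = 824, so (5705/1627) = (824/1627)
factor out 2^3: 824 = 2^3·103; with 1627 mod 8 = 3, (2/1627) = -1; sign now +1; continue with (103/1627)
flip (103/1627) -> (1627/103): both odd, 103 mod 4 = 3, 1627 mod 4 = 3, so the flip contributes -1; sign now -1
(1627/103): 1627 mod 103 = 82, so (1627/103) = (82/103)
factor out 2^1: 82 = 2^1·41; with 103 mod 8 = 7, (2/103) = +1; sign now -1; continue with (41/103)
flip (41/103) -> (103/41): both odd, 41 mod 4 = 1, 103 mod 4 = 3, so the flip contributes +1; sign now -1
(103/41): 103 mod 41 = 21, so (103/41) = (21/41)
flip (21/41) -> (41/21): both odd, 21 mod 4 = 1, 41 mod 4 = 1, so the flip contributes +1; sign now -1
(41/21): 41 mod 21 = 20, so (41/21) = (20/21)
factor out 2^2: 20 = 2^2·5; with 21 mod 8 = 5, (2/21) = -1; sign now -1; continue with (5/21)
flip (5/21) -> (21/5): both odd, 5 mod 4 = 1, 21 mod 4 = 1, so the flip contributes +1; sign now -1
(21/5): 21 mod 5 = 1, so (21/5) = (1/5)
reached (1/5) = 1, so the symbol is -1

-1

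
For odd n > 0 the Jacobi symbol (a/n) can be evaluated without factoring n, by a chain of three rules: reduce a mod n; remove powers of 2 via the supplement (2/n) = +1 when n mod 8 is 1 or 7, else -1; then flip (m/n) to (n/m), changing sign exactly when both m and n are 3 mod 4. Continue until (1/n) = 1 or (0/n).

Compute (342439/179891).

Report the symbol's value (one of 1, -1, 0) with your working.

(342439/179891): 342439 mod 179891 = 162548, so (342439/179891) = (162548/179891)
factor out 2^2: 162548 = 2^2·40637; with 179891 mod 8 = 3, (2/179891) = -1; sign now +1; continue with (40637/179891)
flip (40637/179891) -> (179891/40637): both odd, 40637 mod 4 = 1, 179891 mod 4 = 3, so the flip contributes +1; sign now +1
(179891/40637): 179891 mod 40637 = 17343, so (179891/40637) = (17343/40637)
flip (17343/40637) -> (40637/17343): both odd, 17343 mod 4 = 3, 40637 mod 4 = 1, so the flip contributes +1; sign now +1
(40637/17343): 40637 mod 17343 = 5951, so (40637/17343) = (5951/17343)
flip (5951/17343) -> (17343/5951): both odd, 5951 mod 4 = 3, 17343 mod 4 = 3, so the flip contributes -1; sign now -1
(17343/5951): 17343 mod 5951 = 5441, so (17343/5951) = (5441/5951)
flip (5441/5951) -> (5951/5441): both odd, 5441 mod 4 = 1, 5951 mod 4 = 3, so the flip contributes +1; sign now -1
(5951/5441): 5951 mod 5441 = 510, so (5951/5441) = (510/5441)
factor out 2^1: 510 = 2^1·255; with 5441 mod 8 = 1, (2/5441) = +1; sign now -1; continue with (255/5441)
flip (255/5441) -> (5441/255): both odd, 255 mod 4 = 3, 5441 mod 4 = 1, so the flip contributes +1; sign now -1
(5441/255): 5441 mod 255 = 86, so (5441/255) = (86/255)
factor out 2^1: 86 = 2^1·43; with 255 mod 8 = 7, (2/255) = +1; sign now -1; continue with (43/255)
flip (43/255) -> (255/43): both odd, 43 mod 4 = 3, 255 mod 4 = 3, so the flip contributes -1; sign now +1
(255/43): 255 mod 43 = 40, so (255/43) = (40/43)
factor out 2^3: 40 = 2^3·5; with 43 mod 8 = 3, (2/43) = -1; sign now -1; continue with (5/43)
flip (5/43) -> (43/5): both odd, 5 mod 4 = 1, 43 mod 4 = 3, so the flip contributes +1; sign now -1
(43/5): 43 mod 5 = 3, so (43/5) = (3/5)
flip (3/5) -> (5/3): both odd, 3 mod 4 = 3, 5 mod 4 = 1, so the flip contributes +1; sign now -1
(5/3): 5 mod 3 = 2, so (5/3) = (2/3)
factor out 2^1: 2 = 2^1·1; with 3 mod 8 = 3, (2/3) = -1; sign now +1; continue with (1/3)
reached (1/3) = 1, so the symbol is +1

1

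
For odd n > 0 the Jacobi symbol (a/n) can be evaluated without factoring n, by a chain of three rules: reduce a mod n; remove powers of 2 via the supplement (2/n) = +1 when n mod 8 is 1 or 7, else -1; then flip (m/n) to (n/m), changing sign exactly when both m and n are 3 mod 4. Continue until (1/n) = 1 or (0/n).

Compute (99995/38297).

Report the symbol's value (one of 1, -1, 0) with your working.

0

(99995/38297) = (23401/38297)   [reduce mod 38297]
reciprocity: (23401/38297) = +1·(38297/23401) since 23401 mod 4 = 1, 38297 mod 4 = 1; sign now +1
(38297/23401) = (14896/23401)   [reduce mod 23401]
14896 = 2^4·931; (2/23401) = +1 since 23401 mod 8 = 1, so (14896/23401) = (+1)^4·(931/23401); sign now +1
reciprocity: (931/23401) = +1·(23401/931) since 931 mod 4 = 3, 23401 mod 4 = 1; sign now +1
(23401/931) = (126/931)   [reduce mod 931]
126 = 2^1·63; (2/931) = -1 since 931 mod 8 = 3, so (126/931) = (-1)^1·(63/931); sign now -1
reciprocity: (63/931) = -1·(931/63) since 63 mod 4 = 3, 931 mod 4 = 3; sign now +1
(931/63) = (49/63)   [reduce mod 63]
reciprocity: (49/63) = +1·(63/49) since 49 mod 4 = 1, 63 mod 4 = 3; sign now +1
(63/49) = (14/49)   [reduce mod 49]
14 = 2^1·7; (2/49) = +1 since 49 mod 8 = 1, so (14/49) = (+1)^1·(7/49); sign now +1
reciprocity: (7/49) = +1·(49/7) since 7 mod 4 = 3, 49 mod 4 = 1; sign now +1
(49/7) = (0/7)   [reduce mod 7]
(0/7) = 0   [gcd(a, n) > 1]; final value = 0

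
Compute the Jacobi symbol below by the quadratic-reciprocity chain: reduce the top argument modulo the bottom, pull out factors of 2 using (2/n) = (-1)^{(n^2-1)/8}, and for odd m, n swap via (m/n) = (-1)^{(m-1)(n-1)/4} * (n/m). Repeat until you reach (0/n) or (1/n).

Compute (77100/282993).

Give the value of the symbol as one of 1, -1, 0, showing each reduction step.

factor out 2^2: 77100 = 2^2·19275; with 282993 mod 8 = 1, (2/282993) = +1; sign now +1; continue with (19275/282993)
flip (19275/282993) -> (282993/19275): both odd, 19275 mod 4 = 3, 282993 mod 4 = 1, so the flip contributes +1; sign now +1
(282993/19275): 282993 mod 19275 = 13143, so (282993/19275) = (13143/19275)
flip (13143/19275) -> (19275/13143): both odd, 13143 mod 4 = 3, 19275 mod 4 = 3, so the flip contributes -1; sign now -1
(19275/13143): 19275 mod 13143 = 6132, so (19275/13143) = (6132/13143)
factor out 2^2: 6132 = 2^2·1533; with 13143 mod 8 = 7, (2/13143) = +1; sign now -1; continue with (1533/13143)
flip (1533/13143) -> (13143/1533): both odd, 1533 mod 4 = 1, 13143 mod 4 = 3, so the flip contributes +1; sign now -1
(13143/1533): 13143 mod 1533 = 879, so (13143/1533) = (879/1533)
flip (879/1533) -> (1533/879): both odd, 879 mod 4 = 3, 1533 mod 4 = 1, so the flip contributes +1; sign now -1
(1533/879): 1533 mod 879 = 654, so (1533/879) = (654/879)
factor out 2^1: 654 = 2^1·327; with 879 mod 8 = 7, (2/879) = +1; sign now -1; continue with (327/879)
flip (327/879) -> (879/327): both odd, 327 mod 4 = 3, 879 mod 4 = 3, so the flip contributes -1; sign now +1
(879/327): 879 mod 327 = 225, so (879/327) = (225/327)
flip (225/327) -> (327/225): both odd, 225 mod 4 = 1, 327 mod 4 = 3, so the flip contributes +1; sign now +1
(327/225): 327 mod 225 = 102, so (327/225) = (102/225)
factor out 2^1: 102 = 2^1·51; with 225 mod 8 = 1, (2/225) = +1; sign now +1; continue with (51/225)
flip (51/225) -> (225/51): both odd, 51 mod 4 = 3, 225 mod 4 = 1, so the flip contributes +1; sign now +1
(225/51): 225 mod 51 = 21, so (225/51) = (21/51)
flip (21/51) -> (51/21): both odd, 21 mod 4 = 1, 51 mod 4 = 3, so the flip contributes +1; sign now +1
(51/21): 51 mod 21 = 9, so (51/21) = (9/21)
flip (9/21) -> (21/9): both odd, 9 mod 4 = 1, 21 mod 4 = 1, so the flip contributes +1; sign now +1
(21/9): 21 mod 9 = 3, so (21/9) = (3/9)
flip (3/9) -> (9/3): both odd, 3 mod 4 = 3, 9 mod 4 = 1, so the flip contributes +1; sign now +1
(9/3): 9 mod 3 = 0, so (9/3) = (0/3)
reached (0/3); gcd(a, n) > 1, so (0/3) = 0 and the symbol is 0

0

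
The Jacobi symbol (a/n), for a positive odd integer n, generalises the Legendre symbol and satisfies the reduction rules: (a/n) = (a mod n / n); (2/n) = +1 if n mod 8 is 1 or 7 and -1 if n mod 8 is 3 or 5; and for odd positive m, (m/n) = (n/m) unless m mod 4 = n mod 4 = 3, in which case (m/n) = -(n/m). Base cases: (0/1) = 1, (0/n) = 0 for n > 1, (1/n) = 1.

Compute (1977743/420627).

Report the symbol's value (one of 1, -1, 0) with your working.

-1

(1977743/420627): 1977743 mod 420627 = 295235, so (1977743/420627) = (295235/420627)
flip (295235/420627) -> (420627/295235): both odd, 295235 mod 4 = 3, 420627 mod 4 = 3, so the flip contributes -1; sign now -1
(420627/295235): 420627 mod 295235 = 125392, so (420627/295235) = (125392/295235)
factor out 2^4: 125392 = 2^4·7837; with 295235 mod 8 = 3, (2/295235) = -1; sign now -1; continue with (7837/295235)
flip (7837/295235) -> (295235/7837): both odd, 7837 mod 4 = 1, 295235 mod 4 = 3, so the flip contributes +1; sign now -1
(295235/7837): 295235 mod 7837 = 5266, so (295235/7837) = (5266/7837)
factor out 2^1: 5266 = 2^1·2633; with 7837 mod 8 = 5, (2/7837) = -1; sign now +1; continue with (2633/7837)
flip (2633/7837) -> (7837/2633): both odd, 2633 mod 4 = 1, 7837 mod 4 = 1, so the flip contributes +1; sign now +1
(7837/2633): 7837 mod 2633 = 2571, so (7837/2633) = (2571/2633)
flip (2571/2633) -> (2633/2571): both odd, 2571 mod 4 = 3, 2633 mod 4 = 1, so the flip contributes +1; sign now +1
(2633/2571): 2633 mod 2571 = 62, so (2633/2571) = (62/2571)
factor out 2^1: 62 = 2^1·31; with 2571 mod 8 = 3, (2/2571) = -1; sign now -1; continue with (31/2571)
flip (31/2571) -> (2571/31): both odd, 31 mod 4 = 3, 2571 mod 4 = 3, so the flip contributes -1; sign now +1
(2571/31): 2571 mod 31 = 29, so (2571/31) = (29/31)
flip (29/31) -> (31/29): both odd, 29 mod 4 = 1, 31 mod 4 = 3, so the flip contributes +1; sign now +1
(31/29): 31 mod 29 = 2, so (31/29) = (2/29)
factor out 2^1: 2 = 2^1·1; with 29 mod 8 = 5, (2/29) = -1; sign now -1; continue with (1/29)
reached (1/29) = 1, so the symbol is -1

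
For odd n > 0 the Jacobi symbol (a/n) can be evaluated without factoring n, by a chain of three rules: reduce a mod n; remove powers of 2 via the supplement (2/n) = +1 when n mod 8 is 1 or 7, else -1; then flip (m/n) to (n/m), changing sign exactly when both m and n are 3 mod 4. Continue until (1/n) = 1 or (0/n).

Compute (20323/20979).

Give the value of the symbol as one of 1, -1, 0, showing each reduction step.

1

flip (20323/20979) -> (20979/20323): both odd, 20323 mod 4 = 3, 20979 mod 4 = 3, so the flip contributes -1; sign now -1
(20979/20323): 20979 mod 20323 = 656, so (20979/20323) = (656/20323)
factor out 2^4: 656 = 2^4·41; with 20323 mod 8 = 3, (2/20323) = -1; sign now -1; continue with (41/20323)
flip (41/20323) -> (20323/41): both odd, 41 mod 4 = 1, 20323 mod 4 = 3, so the flip contributes +1; sign now -1
(20323/41): 20323 mod 41 = 28, so (20323/41) = (28/41)
factor out 2^2: 28 = 2^2·7; with 41 mod 8 = 1, (2/41) = +1; sign now -1; continue with (7/41)
flip (7/41) -> (41/7): both odd, 7 mod 4 = 3, 41 mod 4 = 1, so the flip contributes +1; sign now -1
(41/7): 41 mod 7 = 6, so (41/7) = (6/7)
factor out 2^1: 6 = 2^1·3; with 7 mod 8 = 7, (2/7) = +1; sign now -1; continue with (3/7)
flip (3/7) -> (7/3): both odd, 3 mod 4 = 3, 7 mod 4 = 3, so the flip contributes -1; sign now +1
(7/3): 7 mod 3 = 1, so (7/3) = (1/3)
reached (1/3) = 1, so the symbol is +1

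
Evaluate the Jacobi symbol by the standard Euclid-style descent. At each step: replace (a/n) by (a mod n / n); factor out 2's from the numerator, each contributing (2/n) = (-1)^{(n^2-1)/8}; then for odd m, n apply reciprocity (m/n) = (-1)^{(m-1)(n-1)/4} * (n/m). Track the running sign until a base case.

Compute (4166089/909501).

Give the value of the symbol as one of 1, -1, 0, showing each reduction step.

(4166089/909501) = (528085/909501)   [reduce mod 909501]
reciprocity: (528085/909501) = +1·(909501/528085) since 528085 mod 4 = 1, 909501 mod 4 = 1; sign now +1
(909501/528085) = (381416/528085)   [reduce mod 528085]
381416 = 2^3·47677; (2/528085) = -1 since 528085 mod 8 = 5, so (381416/528085) = (-1)^3·(47677/528085); sign now -1
reciprocity: (47677/528085) = +1·(528085/47677) since 47677 mod 4 = 1, 528085 mod 4 = 1; sign now -1
(528085/47677) = (3638/47677)   [reduce mod 47677]
3638 = 2^1·1819; (2/47677) = -1 since 47677 mod 8 = 5, so (3638/47677) = (-1)^1·(1819/47677); sign now +1
reciprocity: (1819/47677) = +1·(47677/1819) since 1819 mod 4 = 3, 47677 mod 4 = 1; sign now +1
(47677/1819) = (383/1819)   [reduce mod 1819]
reciprocity: (383/1819) = -1·(1819/383) since 383 mod 4 = 3, 1819 mod 4 = 3; sign now -1
(1819/383) = (287/383)   [reduce mod 383]
reciprocity: (287/383) = -1·(383/287) since 287 mod 4 = 3, 383 mod 4 = 3; sign now +1
(383/287) = (96/287)   [reduce mod 287]
96 = 2^5·3; (2/287) = +1 since 287 mod 8 = 7, so (96/287) = (+1)^5·(3/287); sign now +1
reciprocity: (3/287) = -1·(287/3) since 3 mod 4 = 3, 287 mod 4 = 3; sign now -1
(287/3) = (2/3)   [reduce mod 3]
2 = 2^1·1; (2/3) = -1 since 3 mod 8 = 3, so (2/3) = (-1)^1·(1/3); sign now +1
(1/3) = 1; final value = sign = +1

1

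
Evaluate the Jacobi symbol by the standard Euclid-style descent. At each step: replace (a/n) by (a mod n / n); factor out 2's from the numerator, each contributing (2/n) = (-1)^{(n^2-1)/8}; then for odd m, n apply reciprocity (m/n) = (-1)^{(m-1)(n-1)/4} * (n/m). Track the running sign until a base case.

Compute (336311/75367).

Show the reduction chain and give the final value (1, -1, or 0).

(336311/75367) = (34843/75367)   [reduce mod 75367]
reciprocity: (34843/75367) = -1·(75367/34843) since 34843 mod 4 = 3, 75367 mod 4 = 3; sign now -1
(75367/34843) = (5681/34843)   [reduce mod 34843]
reciprocity: (5681/34843) = +1·(34843/5681) since 5681 mod 4 = 1, 34843 mod 4 = 3; sign now -1
(34843/5681) = (757/5681)   [reduce mod 5681]
reciprocity: (757/5681) = +1·(5681/757) since 757 mod 4 = 1, 5681 mod 4 = 1; sign now -1
(5681/757) = (382/757)   [reduce mod 757]
382 = 2^1·191; (2/757) = -1 since 757 mod 8 = 5, so (382/757) = (-1)^1·(191/757); sign now +1
reciprocity: (191/757) = +1·(757/191) since 191 mod 4 = 3, 757 mod 4 = 1; sign now +1
(757/191) = (184/191)   [reduce mod 191]
184 = 2^3·23; (2/191) = +1 since 191 mod 8 = 7, so (184/191) = (+1)^3·(23/191); sign now +1
reciprocity: (23/191) = -1·(191/23) since 23 mod 4 = 3, 191 mod 4 = 3; sign now -1
(191/23) = (7/23)   [reduce mod 23]
reciprocity: (7/23) = -1·(23/7) since 7 mod 4 = 3, 23 mod 4 = 3; sign now +1
(23/7) = (2/7)   [reduce mod 7]
2 = 2^1·1; (2/7) = +1 since 7 mod 8 = 7, so (2/7) = (+1)^1·(1/7); sign now +1
(1/7) = 1; final value = sign = +1

1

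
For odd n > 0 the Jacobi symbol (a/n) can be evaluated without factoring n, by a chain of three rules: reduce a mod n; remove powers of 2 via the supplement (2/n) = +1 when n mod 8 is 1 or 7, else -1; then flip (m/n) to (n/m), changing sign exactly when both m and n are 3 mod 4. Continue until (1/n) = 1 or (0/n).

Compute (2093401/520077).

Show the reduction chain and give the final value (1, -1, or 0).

(2093401/520077): 2093401 mod 520077 = 13093, so (2093401/520077) = (13093/520077)
flip (13093/520077) -> (520077/13093): both odd, 13093 mod 4 = 1, 520077 mod 4 = 1, so the flip contributes +1; sign now +1
(520077/13093): 520077 mod 13093 = 9450, so (520077/13093) = (9450/13093)
factor out 2^1: 9450 = 2^1·4725; with 13093 mod 8 = 5, (2/13093) = -1; sign now -1; continue with (4725/13093)
flip (4725/13093) -> (13093/4725): both odd, 4725 mod 4 = 1, 13093 mod 4 = 1, so the flip contributes +1; sign now -1
(13093/4725): 13093 mod 4725 = 3643, so (13093/4725) = (3643/4725)
flip (3643/4725) -> (4725/3643): both odd, 3643 mod 4 = 3, 4725 mod 4 = 1, so the flip contributes +1; sign now -1
(4725/3643): 4725 mod 3643 = 1082, so (4725/3643) = (1082/3643)
factor out 2^1: 1082 = 2^1·541; with 3643 mod 8 = 3, (2/3643) = -1; sign now +1; continue with (541/3643)
flip (541/3643) -> (3643/541): both odd, 541 mod 4 = 1, 3643 mod 4 = 3, so the flip contributes +1; sign now +1
(3643/541): 3643 mod 541 = 397, so (3643/541) = (397/541)
flip (397/541) -> (541/397): both odd, 397 mod 4 = 1, 541 mod 4 = 1, so the flip contributes +1; sign now +1
(541/397): 541 mod 397 = 144, so (541/397) = (144/397)
factor out 2^4: 144 = 2^4·9; with 397 mod 8 = 5, (2/397) = -1; sign now +1; continue with (9/397)
flip (9/397) -> (397/9): both odd, 9 mod 4 = 1, 397 mod 4 = 1, so the flip contributes +1; sign now +1
(397/9): 397 mod 9 = 1, so (397/9) = (1/9)
reached (1/9) = 1, so the symbol is +1

1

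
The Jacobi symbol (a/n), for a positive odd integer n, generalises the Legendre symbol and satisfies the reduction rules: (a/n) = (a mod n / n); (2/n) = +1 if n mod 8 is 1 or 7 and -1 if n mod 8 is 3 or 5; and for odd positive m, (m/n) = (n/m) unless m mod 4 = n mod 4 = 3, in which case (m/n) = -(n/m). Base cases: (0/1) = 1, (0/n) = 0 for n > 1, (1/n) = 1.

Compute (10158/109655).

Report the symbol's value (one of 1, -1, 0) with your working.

1

10158 = 2^1·5079; (2/109655) = +1 since 109655 mod 8 = 7, so (10158/109655) = (+1)^1·(5079/109655); sign now +1
reciprocity: (5079/109655) = -1·(109655/5079) since 5079 mod 4 = 3, 109655 mod 4 = 3; sign now -1
(109655/5079) = (2996/5079)   [reduce mod 5079]
2996 = 2^2·749; (2/5079) = +1 since 5079 mod 8 = 7, so (2996/5079) = (+1)^2·(749/5079); sign now -1
reciprocity: (749/5079) = +1·(5079/749) since 749 mod 4 = 1, 5079 mod 4 = 3; sign now -1
(5079/749) = (585/749)   [reduce mod 749]
reciprocity: (585/749) = +1·(749/585) since 585 mod 4 = 1, 749 mod 4 = 1; sign now -1
(749/585) = (164/585)   [reduce mod 585]
164 = 2^2·41; (2/585) = +1 since 585 mod 8 = 1, so (164/585) = (+1)^2·(41/585); sign now -1
reciprocity: (41/585) = +1·(585/41) since 41 mod 4 = 1, 585 mod 4 = 1; sign now -1
(585/41) = (11/41)   [reduce mod 41]
reciprocity: (11/41) = +1·(41/11) since 11 mod 4 = 3, 41 mod 4 = 1; sign now -1
(41/11) = (8/11)   [reduce mod 11]
8 = 2^3·1; (2/11) = -1 since 11 mod 8 = 3, so (8/11) = (-1)^3·(1/11); sign now +1
(1/11) = 1; final value = sign = +1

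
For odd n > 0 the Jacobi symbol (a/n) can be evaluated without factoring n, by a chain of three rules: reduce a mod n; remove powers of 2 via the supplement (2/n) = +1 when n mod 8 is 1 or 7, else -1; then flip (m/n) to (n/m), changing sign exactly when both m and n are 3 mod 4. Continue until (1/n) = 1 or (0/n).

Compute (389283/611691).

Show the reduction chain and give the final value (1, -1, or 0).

0

reciprocity: (389283/611691) = -1·(611691/389283) since 389283 mod 4 = 3, 611691 mod 4 = 3; sign now -1
(611691/389283) = (222408/389283)   [reduce mod 389283]
222408 = 2^3·27801; (2/389283) = -1 since 389283 mod 8 = 3, so (222408/389283) = (-1)^3·(27801/389283); sign now +1
reciprocity: (27801/389283) = +1·(389283/27801) since 27801 mod 4 = 1, 389283 mod 4 = 3; sign now +1
(389283/27801) = (69/27801)   [reduce mod 27801]
reciprocity: (69/27801) = +1·(27801/69) since 69 mod 4 = 1, 27801 mod 4 = 1; sign now +1
(27801/69) = (63/69)   [reduce mod 69]
reciprocity: (63/69) = +1·(69/63) since 63 mod 4 = 3, 69 mod 4 = 1; sign now +1
(69/63) = (6/63)   [reduce mod 63]
6 = 2^1·3; (2/63) = +1 since 63 mod 8 = 7, so (6/63) = (+1)^1·(3/63); sign now +1
reciprocity: (3/63) = -1·(63/3) since 3 mod 4 = 3, 63 mod 4 = 3; sign now -1
(63/3) = (0/3)   [reduce mod 3]
(0/3) = 0   [gcd(a, n) > 1]; final value = 0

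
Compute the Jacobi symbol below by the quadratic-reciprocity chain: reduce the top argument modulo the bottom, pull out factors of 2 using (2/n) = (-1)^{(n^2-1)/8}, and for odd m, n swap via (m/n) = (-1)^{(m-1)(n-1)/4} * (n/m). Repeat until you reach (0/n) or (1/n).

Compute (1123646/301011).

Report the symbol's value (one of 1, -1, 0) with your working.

1

(1123646/301011) = (220613/301011)   [reduce mod 301011]
reciprocity: (220613/301011) = +1·(301011/220613) since 220613 mod 4 = 1, 301011 mod 4 = 3; sign now +1
(301011/220613) = (80398/220613)   [reduce mod 220613]
80398 = 2^1·40199; (2/220613) = -1 since 220613 mod 8 = 5, so (80398/220613) = (-1)^1·(40199/220613); sign now -1
reciprocity: (40199/220613) = +1·(220613/40199) since 40199 mod 4 = 3, 220613 mod 4 = 1; sign now -1
(220613/40199) = (19618/40199)   [reduce mod 40199]
19618 = 2^1·9809; (2/40199) = +1 since 40199 mod 8 = 7, so (19618/40199) = (+1)^1·(9809/40199); sign now -1
reciprocity: (9809/40199) = +1·(40199/9809) since 9809 mod 4 = 1, 40199 mod 4 = 3; sign now -1
(40199/9809) = (963/9809)   [reduce mod 9809]
reciprocity: (963/9809) = +1·(9809/963) since 963 mod 4 = 3, 9809 mod 4 = 1; sign now -1
(9809/963) = (179/963)   [reduce mod 963]
reciprocity: (179/963) = -1·(963/179) since 179 mod 4 = 3, 963 mod 4 = 3; sign now +1
(963/179) = (68/179)   [reduce mod 179]
68 = 2^2·17; (2/179) = -1 since 179 mod 8 = 3, so (68/179) = (-1)^2·(17/179); sign now +1
reciprocity: (17/179) = +1·(179/17) since 17 mod 4 = 1, 179 mod 4 = 3; sign now +1
(179/17) = (9/17)   [reduce mod 17]
reciprocity: (9/17) = +1·(17/9) since 9 mod 4 = 1, 17 mod 4 = 1; sign now +1
(17/9) = (8/9)   [reduce mod 9]
8 = 2^3·1; (2/9) = +1 since 9 mod 8 = 1, so (8/9) = (+1)^3·(1/9); sign now +1
(1/9) = 1; final value = sign = +1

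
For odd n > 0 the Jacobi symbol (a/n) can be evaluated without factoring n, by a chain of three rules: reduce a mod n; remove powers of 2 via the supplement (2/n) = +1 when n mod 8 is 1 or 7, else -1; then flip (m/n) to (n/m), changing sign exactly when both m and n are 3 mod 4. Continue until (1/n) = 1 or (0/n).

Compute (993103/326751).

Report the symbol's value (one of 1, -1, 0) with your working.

(993103/326751) = (12850/326751)   [reduce mod 326751]
12850 = 2^1·6425; (2/326751) = +1 since 326751 mod 8 = 7, so (12850/326751) = (+1)^1·(6425/326751); sign now +1
reciprocity: (6425/326751) = +1·(326751/6425) since 6425 mod 4 = 1, 326751 mod 4 = 3; sign now +1
(326751/6425) = (5501/6425)   [reduce mod 6425]
reciprocity: (5501/6425) = +1·(6425/5501) since 5501 mod 4 = 1, 6425 mod 4 = 1; sign now +1
(6425/5501) = (924/5501)   [reduce mod 5501]
924 = 2^2·231; (2/5501) = -1 since 5501 mod 8 = 5, so (924/5501) = (-1)^2·(231/5501); sign now +1
reciprocity: (231/5501) = +1·(5501/231) since 231 mod 4 = 3, 5501 mod 4 = 1; sign now +1
(5501/231) = (188/231)   [reduce mod 231]
188 = 2^2·47; (2/231) = +1 since 231 mod 8 = 7, so (188/231) = (+1)^2·(47/231); sign now +1
reciprocity: (47/231) = -1·(231/47) since 47 mod 4 = 3, 231 mod 4 = 3; sign now -1
(231/47) = (43/47)   [reduce mod 47]
reciprocity: (43/47) = -1·(47/43) since 43 mod 4 = 3, 47 mod 4 = 3; sign now +1
(47/43) = (4/43)   [reduce mod 43]
4 = 2^2·1; (2/43) = -1 since 43 mod 8 = 3, so (4/43) = (-1)^2·(1/43); sign now +1
(1/43) = 1; final value = sign = +1

1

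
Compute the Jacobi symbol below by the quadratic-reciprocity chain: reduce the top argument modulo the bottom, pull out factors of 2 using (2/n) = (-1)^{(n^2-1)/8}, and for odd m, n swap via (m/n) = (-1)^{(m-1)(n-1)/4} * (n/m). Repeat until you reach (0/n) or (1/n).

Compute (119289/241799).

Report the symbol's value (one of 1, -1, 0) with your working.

reciprocity: (119289/241799) = +1·(241799/119289) since 119289 mod 4 = 1, 241799 mod 4 = 3; sign now +1
(241799/119289) = (3221/119289)   [reduce mod 119289]
reciprocity: (3221/119289) = +1·(119289/3221) since 3221 mod 4 = 1, 119289 mod 4 = 1; sign now +1
(119289/3221) = (112/3221)   [reduce mod 3221]
112 = 2^4·7; (2/3221) = -1 since 3221 mod 8 = 5, so (112/3221) = (-1)^4·(7/3221); sign now +1
reciprocity: (7/3221) = +1·(3221/7) since 7 mod 4 = 3, 3221 mod 4 = 1; sign now +1
(3221/7) = (1/7)   [reduce mod 7]
(1/7) = 1; final value = sign = +1

1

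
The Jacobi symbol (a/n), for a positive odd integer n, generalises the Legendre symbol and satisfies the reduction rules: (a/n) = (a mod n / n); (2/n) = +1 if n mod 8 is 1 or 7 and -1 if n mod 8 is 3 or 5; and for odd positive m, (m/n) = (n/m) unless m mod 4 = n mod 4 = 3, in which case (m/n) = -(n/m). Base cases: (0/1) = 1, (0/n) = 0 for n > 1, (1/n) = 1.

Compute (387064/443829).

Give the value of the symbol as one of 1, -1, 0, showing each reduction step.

387064 = 2^3·48383; (2/443829) = -1 since 443829 mod 8 = 5, so (387064/443829) = (-1)^3·(48383/443829); sign now -1
reciprocity: (48383/443829) = +1·(443829/48383) since 48383 mod 4 = 3, 443829 mod 4 = 1; sign now -1
(443829/48383) = (8382/48383)   [reduce mod 48383]
8382 = 2^1·4191; (2/48383) = +1 since 48383 mod 8 = 7, so (8382/48383) = (+1)^1·(4191/48383); sign now -1
reciprocity: (4191/48383) = -1·(48383/4191) since 4191 mod 4 = 3, 48383 mod 4 = 3; sign now +1
(48383/4191) = (2282/4191)   [reduce mod 4191]
2282 = 2^1·1141; (2/4191) = +1 since 4191 mod 8 = 7, so (2282/4191) = (+1)^1·(1141/4191); sign now +1
reciprocity: (1141/4191) = +1·(4191/1141) since 1141 mod 4 = 1, 4191 mod 4 = 3; sign now +1
(4191/1141) = (768/1141)   [reduce mod 1141]
768 = 2^8·3; (2/1141) = -1 since 1141 mod 8 = 5, so (768/1141) = (-1)^8·(3/1141); sign now +1
reciprocity: (3/1141) = +1·(1141/3) since 3 mod 4 = 3, 1141 mod 4 = 1; sign now +1
(1141/3) = (1/3)   [reduce mod 3]
(1/3) = 1; final value = sign = +1

1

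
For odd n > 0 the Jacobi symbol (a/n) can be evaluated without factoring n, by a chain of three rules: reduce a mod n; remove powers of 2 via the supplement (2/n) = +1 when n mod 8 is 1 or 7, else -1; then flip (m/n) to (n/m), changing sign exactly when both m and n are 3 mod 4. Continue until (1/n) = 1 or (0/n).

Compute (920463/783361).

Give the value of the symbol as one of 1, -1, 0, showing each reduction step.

-1

(920463/783361) = (137102/783361)   [reduce mod 783361]
137102 = 2^1·68551; (2/783361) = +1 since 783361 mod 8 = 1, so (137102/783361) = (+1)^1·(68551/783361); sign now +1
reciprocity: (68551/783361) = +1·(783361/68551) since 68551 mod 4 = 3, 783361 mod 4 = 1; sign now +1
(783361/68551) = (29300/68551)   [reduce mod 68551]
29300 = 2^2·7325; (2/68551) = +1 since 68551 mod 8 = 7, so (29300/68551) = (+1)^2·(7325/68551); sign now +1
reciprocity: (7325/68551) = +1·(68551/7325) since 7325 mod 4 = 1, 68551 mod 4 = 3; sign now +1
(68551/7325) = (2626/7325)   [reduce mod 7325]
2626 = 2^1·1313; (2/7325) = -1 since 7325 mod 8 = 5, so (2626/7325) = (-1)^1·(1313/7325); sign now -1
reciprocity: (1313/7325) = +1·(7325/1313) since 1313 mod 4 = 1, 7325 mod 4 = 1; sign now -1
(7325/1313) = (760/1313)   [reduce mod 1313]
760 = 2^3·95; (2/1313) = +1 since 1313 mod 8 = 1, so (760/1313) = (+1)^3·(95/1313); sign now -1
reciprocity: (95/1313) = +1·(1313/95) since 95 mod 4 = 3, 1313 mod 4 = 1; sign now -1
(1313/95) = (78/95)   [reduce mod 95]
78 = 2^1·39; (2/95) = +1 since 95 mod 8 = 7, so (78/95) = (+1)^1·(39/95); sign now -1
reciprocity: (39/95) = -1·(95/39) since 39 mod 4 = 3, 95 mod 4 = 3; sign now +1
(95/39) = (17/39)   [reduce mod 39]
reciprocity: (17/39) = +1·(39/17) since 17 mod 4 = 1, 39 mod 4 = 3; sign now +1
(39/17) = (5/17)   [reduce mod 17]
reciprocity: (5/17) = +1·(17/5) since 5 mod 4 = 1, 17 mod 4 = 1; sign now +1
(17/5) = (2/5)   [reduce mod 5]
2 = 2^1·1; (2/5) = -1 since 5 mod 8 = 5, so (2/5) = (-1)^1·(1/5); sign now -1
(1/5) = 1; final value = sign = -1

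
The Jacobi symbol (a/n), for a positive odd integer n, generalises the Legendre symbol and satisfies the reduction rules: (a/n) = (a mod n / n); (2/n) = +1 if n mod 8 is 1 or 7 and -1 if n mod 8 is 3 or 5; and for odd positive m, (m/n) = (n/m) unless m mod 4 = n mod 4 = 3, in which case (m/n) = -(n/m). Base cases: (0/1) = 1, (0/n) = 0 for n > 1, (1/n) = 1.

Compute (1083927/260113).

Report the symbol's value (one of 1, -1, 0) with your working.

-1

(1083927/260113) = (43475/260113)   [reduce mod 260113]
reciprocity: (43475/260113) = +1·(260113/43475) since 43475 mod 4 = 3, 260113 mod 4 = 1; sign now +1
(260113/43475) = (42738/43475)   [reduce mod 43475]
42738 = 2^1·21369; (2/43475) = -1 since 43475 mod 8 = 3, so (42738/43475) = (-1)^1·(21369/43475); sign now -1
reciprocity: (21369/43475) = +1·(43475/21369) since 21369 mod 4 = 1, 43475 mod 4 = 3; sign now -1
(43475/21369) = (737/21369)   [reduce mod 21369]
reciprocity: (737/21369) = +1·(21369/737) since 737 mod 4 = 1, 21369 mod 4 = 1; sign now -1
(21369/737) = (733/737)   [reduce mod 737]
reciprocity: (733/737) = +1·(737/733) since 733 mod 4 = 1, 737 mod 4 = 1; sign now -1
(737/733) = (4/733)   [reduce mod 733]
4 = 2^2·1; (2/733) = -1 since 733 mod 8 = 5, so (4/733) = (-1)^2·(1/733); sign now -1
(1/733) = 1; final value = sign = -1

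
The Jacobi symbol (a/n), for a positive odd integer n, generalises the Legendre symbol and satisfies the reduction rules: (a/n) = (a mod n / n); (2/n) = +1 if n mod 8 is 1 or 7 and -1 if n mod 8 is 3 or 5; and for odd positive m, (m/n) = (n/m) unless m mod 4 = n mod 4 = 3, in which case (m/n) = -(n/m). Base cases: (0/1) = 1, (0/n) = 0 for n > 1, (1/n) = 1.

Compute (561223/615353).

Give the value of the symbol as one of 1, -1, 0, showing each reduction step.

1

flip (561223/615353) -> (615353/561223): both odd, 561223 mod 4 = 3, 615353 mod 4 = 1, so the flip contributes +1; sign now +1
(615353/561223): 615353 mod 561223 = 54130, so (615353/561223) = (54130/561223)
factor out 2^1: 54130 = 2^1·27065; with 561223 mod 8 = 7, (2/561223) = +1; sign now +1; continue with (27065/561223)
flip (27065/561223) -> (561223/27065): both odd, 27065 mod 4 = 1, 561223 mod 4 = 3, so the flip contributes +1; sign now +1
(561223/27065): 561223 mod 27065 = 19923, so (561223/27065) = (19923/27065)
flip (19923/27065) -> (27065/19923): both odd, 19923 mod 4 = 3, 27065 mod 4 = 1, so the flip contributes +1; sign now +1
(27065/19923): 27065 mod 19923 = 7142, so (27065/19923) = (7142/19923)
factor out 2^1: 7142 = 2^1·3571; with 19923 mod 8 = 3, (2/19923) = -1; sign now -1; continue with (3571/19923)
flip (3571/19923) -> (19923/3571): both odd, 3571 mod 4 = 3, 19923 mod 4 = 3, so the flip contributes -1; sign now +1
(19923/3571): 19923 mod 3571 = 2068, so (19923/3571) = (2068/3571)
factor out 2^2: 2068 = 2^2·517; with 3571 mod 8 = 3, (2/3571) = -1; sign now +1; continue with (517/3571)
flip (517/3571) -> (3571/517): both odd, 517 mod 4 = 1, 3571 mod 4 = 3, so the flip contributes +1; sign now +1
(3571/517): 3571 mod 517 = 469, so (3571/517) = (469/517)
flip (469/517) -> (517/469): both odd, 469 mod 4 = 1, 517 mod 4 = 1, so the flip contributes +1; sign now +1
(517/469): 517 mod 469 = 48, so (517/469) = (48/469)
factor out 2^4: 48 = 2^4·3; with 469 mod 8 = 5, (2/469) = -1; sign now +1; continue with (3/469)
flip (3/469) -> (469/3): both odd, 3 mod 4 = 3, 469 mod 4 = 1, so the flip contributes +1; sign now +1
(469/3): 469 mod 3 = 1, so (469/3) = (1/3)
reached (1/3) = 1, so the symbol is +1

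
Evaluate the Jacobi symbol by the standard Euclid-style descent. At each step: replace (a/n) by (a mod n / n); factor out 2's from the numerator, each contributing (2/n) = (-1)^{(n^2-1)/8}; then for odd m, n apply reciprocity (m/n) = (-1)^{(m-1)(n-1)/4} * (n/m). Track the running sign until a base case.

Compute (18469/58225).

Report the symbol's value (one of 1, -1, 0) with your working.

1

flip (18469/58225) -> (58225/18469): both odd, 18469 mod 4 = 1, 58225 mod 4 = 1, so the flip contributes +1; sign now +1
(58225/18469): 58225 mod 18469 = 2818, so (58225/18469) = (2818/18469)
factor out 2^1: 2818 = 2^1·1409; with 18469 mod 8 = 5, (2/18469) = -1; sign now -1; continue with (1409/18469)
flip (1409/18469) -> (18469/1409): both odd, 1409 mod 4 = 1, 18469 mod 4 = 1, so the flip contributes +1; sign now -1
(18469/1409): 18469 mod 1409 = 152, so (18469/1409) = (152/1409)
factor out 2^3: 152 = 2^3·19; with 1409 mod 8 = 1, (2/1409) = +1; sign now -1; continue with (19/1409)
flip (19/1409) -> (1409/19): both odd, 19 mod 4 = 3, 1409 mod 4 = 1, so the flip contributes +1; sign now -1
(1409/19): 1409 mod 19 = 3, so (1409/19) = (3/19)
flip (3/19) -> (19/3): both odd, 3 mod 4 = 3, 19 mod 4 = 3, so the flip contributes -1; sign now +1
(19/3): 19 mod 3 = 1, so (19/3) = (1/3)
reached (1/3) = 1, so the symbol is +1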